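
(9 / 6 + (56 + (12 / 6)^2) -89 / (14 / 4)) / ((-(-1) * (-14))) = -505 / 196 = -2.58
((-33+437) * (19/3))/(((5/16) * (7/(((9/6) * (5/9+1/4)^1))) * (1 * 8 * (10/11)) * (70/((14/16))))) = 612161/252000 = 2.43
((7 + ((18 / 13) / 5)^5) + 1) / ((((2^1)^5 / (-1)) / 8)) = -2321053642 / 1160290625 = -2.00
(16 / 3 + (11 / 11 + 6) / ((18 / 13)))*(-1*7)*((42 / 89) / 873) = -9163 / 233091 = -0.04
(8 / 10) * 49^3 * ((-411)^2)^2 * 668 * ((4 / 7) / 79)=5125708837133269056 / 395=12976478068691820.39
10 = 10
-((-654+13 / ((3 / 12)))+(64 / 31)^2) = 574426 / 961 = 597.74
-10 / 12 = -0.83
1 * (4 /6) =2 /3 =0.67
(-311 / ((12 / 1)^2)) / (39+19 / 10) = -1555 / 29448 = -0.05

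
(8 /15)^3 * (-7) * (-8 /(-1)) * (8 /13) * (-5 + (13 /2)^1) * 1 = -114688 /14625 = -7.84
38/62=19/31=0.61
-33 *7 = -231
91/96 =0.95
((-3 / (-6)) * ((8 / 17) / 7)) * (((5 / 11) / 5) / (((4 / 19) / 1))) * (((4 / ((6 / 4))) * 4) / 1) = 608 / 3927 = 0.15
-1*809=-809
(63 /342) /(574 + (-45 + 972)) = 7 /57038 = 0.00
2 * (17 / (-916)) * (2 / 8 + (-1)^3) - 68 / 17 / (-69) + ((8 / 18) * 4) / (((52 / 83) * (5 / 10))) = 28401337 / 4929912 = 5.76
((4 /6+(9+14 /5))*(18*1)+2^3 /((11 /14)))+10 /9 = 116668 /495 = 235.69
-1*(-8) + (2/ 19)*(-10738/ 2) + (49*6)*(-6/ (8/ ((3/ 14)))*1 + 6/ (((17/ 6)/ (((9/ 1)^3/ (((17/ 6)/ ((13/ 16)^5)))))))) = 20194190089807/ 359858176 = 56117.08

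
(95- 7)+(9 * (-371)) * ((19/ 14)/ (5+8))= -6775/ 26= -260.58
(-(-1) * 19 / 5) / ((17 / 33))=627 / 85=7.38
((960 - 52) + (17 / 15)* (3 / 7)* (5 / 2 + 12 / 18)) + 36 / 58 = 5542867 / 6090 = 910.16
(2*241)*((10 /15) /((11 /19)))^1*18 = 109896 /11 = 9990.55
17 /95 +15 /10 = 319 /190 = 1.68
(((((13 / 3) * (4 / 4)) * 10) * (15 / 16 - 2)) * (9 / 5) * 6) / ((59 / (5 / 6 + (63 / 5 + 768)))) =-6585.89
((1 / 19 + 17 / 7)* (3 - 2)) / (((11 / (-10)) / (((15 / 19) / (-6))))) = 750 / 2527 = 0.30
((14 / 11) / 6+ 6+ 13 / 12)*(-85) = -27285 / 44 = -620.11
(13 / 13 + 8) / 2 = 9 / 2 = 4.50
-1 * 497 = -497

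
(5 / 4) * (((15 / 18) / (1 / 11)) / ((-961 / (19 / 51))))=-5225 / 1176264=-0.00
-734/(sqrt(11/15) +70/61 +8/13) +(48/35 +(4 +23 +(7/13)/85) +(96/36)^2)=-794372221989782/1559286962415 +461575166 * sqrt(165)/22398721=-244.74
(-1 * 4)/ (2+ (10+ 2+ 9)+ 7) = -0.13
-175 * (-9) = 1575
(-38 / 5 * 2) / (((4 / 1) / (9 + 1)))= -38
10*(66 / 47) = 14.04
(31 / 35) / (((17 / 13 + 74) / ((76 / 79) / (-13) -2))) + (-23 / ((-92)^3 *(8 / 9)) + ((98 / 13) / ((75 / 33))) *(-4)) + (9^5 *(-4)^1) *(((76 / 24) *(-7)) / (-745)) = -49996588969191199333 / 7100731410572800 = -7041.05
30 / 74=0.41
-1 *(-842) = 842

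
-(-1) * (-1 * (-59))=59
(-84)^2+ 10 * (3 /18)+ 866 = 23771 /3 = 7923.67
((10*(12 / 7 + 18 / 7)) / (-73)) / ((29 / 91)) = -3900 / 2117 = -1.84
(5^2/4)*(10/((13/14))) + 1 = 68.31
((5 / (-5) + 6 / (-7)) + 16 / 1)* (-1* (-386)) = 38214 / 7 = 5459.14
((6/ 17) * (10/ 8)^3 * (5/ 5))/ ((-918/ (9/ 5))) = -25/ 18496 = -0.00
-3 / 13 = -0.23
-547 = -547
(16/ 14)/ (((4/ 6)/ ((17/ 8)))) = 51/ 14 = 3.64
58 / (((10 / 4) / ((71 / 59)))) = 8236 / 295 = 27.92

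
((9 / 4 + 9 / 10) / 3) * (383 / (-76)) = -8043 / 1520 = -5.29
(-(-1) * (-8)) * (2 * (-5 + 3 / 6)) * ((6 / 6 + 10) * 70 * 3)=166320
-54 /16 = -27 /8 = -3.38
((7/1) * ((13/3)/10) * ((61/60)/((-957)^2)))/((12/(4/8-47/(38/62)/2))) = -3991169/375864429600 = -0.00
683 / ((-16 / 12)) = -2049 / 4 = -512.25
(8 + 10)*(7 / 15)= 42 / 5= 8.40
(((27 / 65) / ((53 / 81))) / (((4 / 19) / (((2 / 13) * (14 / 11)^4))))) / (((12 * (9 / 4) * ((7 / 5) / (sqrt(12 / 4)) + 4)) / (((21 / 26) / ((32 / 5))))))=5819843925 / 3924478791662-2715927165 * sqrt(3) / 15697915166648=0.00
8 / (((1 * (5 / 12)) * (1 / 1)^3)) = 19.20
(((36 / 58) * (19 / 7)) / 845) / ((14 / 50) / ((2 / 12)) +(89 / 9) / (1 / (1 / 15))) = 46170 / 54170753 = 0.00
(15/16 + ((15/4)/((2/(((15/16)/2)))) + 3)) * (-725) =-893925/256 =-3491.89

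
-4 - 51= -55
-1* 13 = -13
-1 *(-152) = 152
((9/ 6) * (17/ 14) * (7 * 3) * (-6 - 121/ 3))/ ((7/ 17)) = -120513/ 28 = -4304.04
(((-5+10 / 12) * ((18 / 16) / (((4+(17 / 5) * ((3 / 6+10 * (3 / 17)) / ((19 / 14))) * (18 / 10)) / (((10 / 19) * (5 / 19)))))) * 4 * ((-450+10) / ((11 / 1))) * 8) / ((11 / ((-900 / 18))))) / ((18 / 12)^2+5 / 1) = -1500000000 / 40917811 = -36.66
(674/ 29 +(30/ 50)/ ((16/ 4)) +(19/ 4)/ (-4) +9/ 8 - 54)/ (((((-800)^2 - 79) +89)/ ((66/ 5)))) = -2348181/ 3712058000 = -0.00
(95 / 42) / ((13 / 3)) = 95 / 182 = 0.52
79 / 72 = 1.10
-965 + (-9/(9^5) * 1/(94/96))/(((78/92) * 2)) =-965.00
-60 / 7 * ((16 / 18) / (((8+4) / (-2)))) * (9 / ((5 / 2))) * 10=320 / 7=45.71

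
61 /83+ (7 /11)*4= 2995 /913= 3.28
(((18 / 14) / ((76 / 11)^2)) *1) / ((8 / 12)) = 3267 / 80864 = 0.04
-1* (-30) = 30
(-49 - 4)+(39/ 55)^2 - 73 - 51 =-533904/ 3025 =-176.50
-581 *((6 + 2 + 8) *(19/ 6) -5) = -26532.33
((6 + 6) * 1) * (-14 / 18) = -28 / 3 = -9.33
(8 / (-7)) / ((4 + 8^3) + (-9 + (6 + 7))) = -0.00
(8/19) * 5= 40/19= 2.11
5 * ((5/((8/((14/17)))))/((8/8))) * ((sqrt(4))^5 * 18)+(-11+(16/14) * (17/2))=176247/119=1481.07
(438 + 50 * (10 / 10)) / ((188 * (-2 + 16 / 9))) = -549 / 47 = -11.68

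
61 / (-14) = -61 / 14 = -4.36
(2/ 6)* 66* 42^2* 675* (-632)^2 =10463071449600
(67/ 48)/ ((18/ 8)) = 0.62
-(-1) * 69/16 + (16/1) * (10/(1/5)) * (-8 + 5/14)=-6109.97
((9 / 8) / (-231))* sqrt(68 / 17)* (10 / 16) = -15 / 2464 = -0.01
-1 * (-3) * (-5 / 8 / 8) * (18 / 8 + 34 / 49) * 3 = -25965 / 12544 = -2.07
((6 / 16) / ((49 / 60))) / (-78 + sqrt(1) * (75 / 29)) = -145 / 23814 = -0.01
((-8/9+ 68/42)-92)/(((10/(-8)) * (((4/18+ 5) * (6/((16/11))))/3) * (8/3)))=13800/3619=3.81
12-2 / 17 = 202 / 17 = 11.88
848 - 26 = 822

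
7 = 7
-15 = -15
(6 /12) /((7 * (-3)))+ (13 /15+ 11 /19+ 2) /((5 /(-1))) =-4741 /6650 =-0.71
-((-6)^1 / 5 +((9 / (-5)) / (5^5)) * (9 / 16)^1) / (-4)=-300081 / 1000000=-0.30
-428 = -428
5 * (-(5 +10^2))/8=-525/8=-65.62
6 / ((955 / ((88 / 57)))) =176 / 18145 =0.01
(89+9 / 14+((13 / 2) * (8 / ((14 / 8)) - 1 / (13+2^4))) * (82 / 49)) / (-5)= -2765141 / 99470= -27.80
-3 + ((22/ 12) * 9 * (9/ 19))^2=83877/ 1444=58.09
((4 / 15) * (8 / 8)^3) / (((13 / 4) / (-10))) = -0.82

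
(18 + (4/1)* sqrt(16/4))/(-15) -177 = -2681/15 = -178.73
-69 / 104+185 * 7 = 134611 / 104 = 1294.34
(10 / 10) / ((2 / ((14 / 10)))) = 7 / 10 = 0.70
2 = 2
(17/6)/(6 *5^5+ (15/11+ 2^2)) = 0.00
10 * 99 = 990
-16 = -16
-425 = -425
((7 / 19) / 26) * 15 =105 / 494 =0.21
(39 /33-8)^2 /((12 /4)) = 1875 /121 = 15.50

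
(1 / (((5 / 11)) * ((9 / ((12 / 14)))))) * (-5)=-22 / 21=-1.05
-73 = -73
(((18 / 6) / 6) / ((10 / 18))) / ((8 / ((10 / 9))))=0.12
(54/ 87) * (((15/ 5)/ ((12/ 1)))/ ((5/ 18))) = 81/ 145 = 0.56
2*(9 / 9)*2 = 4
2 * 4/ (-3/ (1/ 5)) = -8/ 15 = -0.53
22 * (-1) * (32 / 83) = -704 / 83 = -8.48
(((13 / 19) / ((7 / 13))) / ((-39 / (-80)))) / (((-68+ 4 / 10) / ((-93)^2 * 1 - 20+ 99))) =-1745600 / 5187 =-336.53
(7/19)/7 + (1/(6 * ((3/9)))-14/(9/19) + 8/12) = -9691/342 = -28.34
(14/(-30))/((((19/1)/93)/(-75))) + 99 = 270.32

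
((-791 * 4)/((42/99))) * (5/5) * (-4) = 29832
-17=-17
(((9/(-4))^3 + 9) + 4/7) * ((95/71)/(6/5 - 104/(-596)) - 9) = 475602215/32571392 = 14.60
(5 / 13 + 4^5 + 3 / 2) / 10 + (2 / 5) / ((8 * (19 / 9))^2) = 77032677 / 750880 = 102.59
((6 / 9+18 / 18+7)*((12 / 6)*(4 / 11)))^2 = 43264 / 1089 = 39.73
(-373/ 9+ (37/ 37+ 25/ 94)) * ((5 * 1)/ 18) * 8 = -339910/ 3807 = -89.29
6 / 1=6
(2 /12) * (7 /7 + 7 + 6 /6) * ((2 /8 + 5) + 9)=171 /8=21.38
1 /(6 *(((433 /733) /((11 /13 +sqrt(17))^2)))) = 8063 *sqrt(17) /16887 +365767 /73177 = 6.97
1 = 1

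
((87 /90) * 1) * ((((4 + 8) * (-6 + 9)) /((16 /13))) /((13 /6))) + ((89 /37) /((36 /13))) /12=1048741 /79920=13.12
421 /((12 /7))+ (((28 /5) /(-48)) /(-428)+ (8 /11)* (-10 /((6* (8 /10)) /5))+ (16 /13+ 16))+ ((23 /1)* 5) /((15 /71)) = 2936220101 /3672240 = 799.57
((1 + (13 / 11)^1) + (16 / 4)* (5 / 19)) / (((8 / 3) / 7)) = 3549 / 418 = 8.49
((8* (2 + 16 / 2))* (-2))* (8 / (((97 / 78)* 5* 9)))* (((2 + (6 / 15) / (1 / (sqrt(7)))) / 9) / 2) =-6656 / 2619 - 6656* sqrt(7) / 13095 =-3.89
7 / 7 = 1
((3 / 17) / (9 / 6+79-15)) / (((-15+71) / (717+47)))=573 / 15589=0.04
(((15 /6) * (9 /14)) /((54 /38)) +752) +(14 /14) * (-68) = 57551 /84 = 685.13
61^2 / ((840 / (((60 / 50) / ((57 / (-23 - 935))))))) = -1782359 / 19950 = -89.34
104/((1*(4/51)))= 1326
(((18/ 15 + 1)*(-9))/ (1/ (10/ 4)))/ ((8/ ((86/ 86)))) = -6.19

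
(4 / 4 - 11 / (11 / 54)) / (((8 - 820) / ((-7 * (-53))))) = 2809 / 116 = 24.22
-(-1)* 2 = 2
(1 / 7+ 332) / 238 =2325 / 1666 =1.40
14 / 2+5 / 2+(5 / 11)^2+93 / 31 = 3075 / 242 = 12.71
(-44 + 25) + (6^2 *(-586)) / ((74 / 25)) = -264403 / 37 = -7146.03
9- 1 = 8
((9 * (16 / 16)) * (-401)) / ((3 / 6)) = -7218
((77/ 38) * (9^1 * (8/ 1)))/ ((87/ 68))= 62832/ 551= 114.03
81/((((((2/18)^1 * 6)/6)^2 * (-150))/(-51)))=111537/50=2230.74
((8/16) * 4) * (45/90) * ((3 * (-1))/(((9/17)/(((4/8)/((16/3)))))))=-17/32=-0.53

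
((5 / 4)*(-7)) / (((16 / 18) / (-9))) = 2835 / 32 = 88.59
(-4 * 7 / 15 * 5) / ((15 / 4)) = -112 / 45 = -2.49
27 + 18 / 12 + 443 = 943 / 2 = 471.50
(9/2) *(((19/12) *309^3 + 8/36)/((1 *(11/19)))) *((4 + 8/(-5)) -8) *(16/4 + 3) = -1565669087591/110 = -14233355341.74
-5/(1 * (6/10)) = -25/3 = -8.33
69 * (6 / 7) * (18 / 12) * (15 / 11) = 9315 / 77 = 120.97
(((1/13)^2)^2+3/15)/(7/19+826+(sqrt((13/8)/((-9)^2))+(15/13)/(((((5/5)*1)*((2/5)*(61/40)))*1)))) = 267732649231832016/1108567080448757446075- 690698970828*sqrt(26)/85274390803750572775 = 0.00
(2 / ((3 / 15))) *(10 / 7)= 100 / 7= 14.29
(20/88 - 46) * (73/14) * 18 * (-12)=3969594/77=51553.17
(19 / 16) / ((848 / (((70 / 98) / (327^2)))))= 95 / 10155688704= 0.00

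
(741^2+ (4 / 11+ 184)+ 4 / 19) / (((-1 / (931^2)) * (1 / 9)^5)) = -309233812120423155 / 11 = -28112164738220286.82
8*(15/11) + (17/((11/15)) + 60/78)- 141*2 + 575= 46884/143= 327.86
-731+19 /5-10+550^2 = 1508814 /5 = 301762.80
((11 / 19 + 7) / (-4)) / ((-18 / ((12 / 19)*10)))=240 / 361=0.66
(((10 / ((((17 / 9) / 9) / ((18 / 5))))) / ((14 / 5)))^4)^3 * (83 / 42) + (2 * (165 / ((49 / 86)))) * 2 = 311642860371658579429178192232541494966918489480 / 56449692006303936379122727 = 5520718524679573470171.53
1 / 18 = 0.06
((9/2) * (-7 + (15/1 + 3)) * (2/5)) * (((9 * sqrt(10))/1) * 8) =7128 * sqrt(10)/5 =4508.14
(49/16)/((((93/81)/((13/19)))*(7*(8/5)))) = 12285/75392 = 0.16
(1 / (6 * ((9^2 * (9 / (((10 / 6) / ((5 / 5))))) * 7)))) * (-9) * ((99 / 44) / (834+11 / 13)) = -0.00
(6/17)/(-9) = -2/51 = -0.04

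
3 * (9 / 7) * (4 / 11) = 108 / 77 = 1.40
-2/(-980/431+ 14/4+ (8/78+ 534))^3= -75988105010064/5828776470097910743987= -0.00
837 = 837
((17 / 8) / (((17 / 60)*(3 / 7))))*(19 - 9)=175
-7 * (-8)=56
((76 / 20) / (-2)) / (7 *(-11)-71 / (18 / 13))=171 / 11545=0.01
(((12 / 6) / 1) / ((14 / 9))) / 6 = 3 / 14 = 0.21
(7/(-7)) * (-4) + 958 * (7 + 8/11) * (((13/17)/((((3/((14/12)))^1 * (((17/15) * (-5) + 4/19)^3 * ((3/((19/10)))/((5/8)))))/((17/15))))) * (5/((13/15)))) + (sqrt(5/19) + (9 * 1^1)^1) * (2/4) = -140710657449/5294120656 + sqrt(95)/38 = -26.32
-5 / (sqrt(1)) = -5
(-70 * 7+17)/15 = -473/15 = -31.53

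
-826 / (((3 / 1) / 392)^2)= -126926464 / 9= -14102940.44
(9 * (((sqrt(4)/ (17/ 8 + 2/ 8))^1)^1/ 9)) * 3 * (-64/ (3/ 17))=-17408/ 19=-916.21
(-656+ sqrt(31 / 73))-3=-659+ sqrt(2263) / 73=-658.35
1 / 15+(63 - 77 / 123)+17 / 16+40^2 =16368871 / 9840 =1663.50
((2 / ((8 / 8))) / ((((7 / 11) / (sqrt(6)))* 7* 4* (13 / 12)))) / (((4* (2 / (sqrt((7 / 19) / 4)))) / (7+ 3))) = 165* sqrt(798) / 48412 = 0.10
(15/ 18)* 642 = 535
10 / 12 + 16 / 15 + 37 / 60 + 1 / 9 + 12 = 2633 / 180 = 14.63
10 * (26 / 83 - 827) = -686150 / 83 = -8266.87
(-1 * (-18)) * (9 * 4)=648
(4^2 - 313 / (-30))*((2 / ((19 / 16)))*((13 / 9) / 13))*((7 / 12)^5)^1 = 13327951 / 39890880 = 0.33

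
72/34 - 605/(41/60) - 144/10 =-3128304/3485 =-897.65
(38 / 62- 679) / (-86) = 7.89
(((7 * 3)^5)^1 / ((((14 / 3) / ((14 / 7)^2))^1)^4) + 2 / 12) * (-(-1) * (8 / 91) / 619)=52907908 / 168987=313.09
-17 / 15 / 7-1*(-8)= 823 / 105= 7.84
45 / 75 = 3 / 5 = 0.60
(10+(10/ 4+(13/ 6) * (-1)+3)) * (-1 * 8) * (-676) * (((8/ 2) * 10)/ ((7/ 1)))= 8652800/ 21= 412038.10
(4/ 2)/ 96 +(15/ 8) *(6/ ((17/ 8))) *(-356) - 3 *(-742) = 278513/ 816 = 341.31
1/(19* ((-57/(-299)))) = 0.28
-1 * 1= -1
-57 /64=-0.89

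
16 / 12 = 4 / 3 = 1.33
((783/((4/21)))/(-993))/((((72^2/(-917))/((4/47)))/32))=186151/93342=1.99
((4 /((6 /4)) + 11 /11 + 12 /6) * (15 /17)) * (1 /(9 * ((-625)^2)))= 1 /703125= 0.00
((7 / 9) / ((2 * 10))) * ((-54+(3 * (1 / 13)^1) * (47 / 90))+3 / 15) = -29309 / 14040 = -2.09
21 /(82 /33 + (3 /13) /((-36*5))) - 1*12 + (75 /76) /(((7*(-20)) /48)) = -3668043 /944699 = -3.88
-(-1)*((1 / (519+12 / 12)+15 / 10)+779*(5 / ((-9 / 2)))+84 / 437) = -1766734807 / 2045160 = -863.86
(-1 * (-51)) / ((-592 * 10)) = -51 / 5920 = -0.01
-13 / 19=-0.68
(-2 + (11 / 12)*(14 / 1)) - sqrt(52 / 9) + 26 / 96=533 / 48 - 2*sqrt(13) / 3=8.70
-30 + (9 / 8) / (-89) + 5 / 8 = -5231 / 178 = -29.39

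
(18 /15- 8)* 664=-4515.20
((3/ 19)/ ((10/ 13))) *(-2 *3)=-117/ 95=-1.23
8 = 8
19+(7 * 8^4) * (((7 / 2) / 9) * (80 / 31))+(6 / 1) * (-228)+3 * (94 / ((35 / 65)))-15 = 27934.48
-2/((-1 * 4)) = 1/2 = 0.50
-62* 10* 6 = -3720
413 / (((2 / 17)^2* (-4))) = -119357 / 16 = -7459.81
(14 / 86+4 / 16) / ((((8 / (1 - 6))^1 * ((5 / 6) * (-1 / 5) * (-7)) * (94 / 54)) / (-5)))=143775 / 226352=0.64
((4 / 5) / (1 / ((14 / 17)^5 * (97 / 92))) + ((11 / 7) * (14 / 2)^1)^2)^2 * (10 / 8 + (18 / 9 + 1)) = 392415461539814520889 / 6273298666691300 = 62553.29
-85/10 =-17/2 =-8.50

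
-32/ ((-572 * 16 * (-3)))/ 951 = -1/ 815958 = -0.00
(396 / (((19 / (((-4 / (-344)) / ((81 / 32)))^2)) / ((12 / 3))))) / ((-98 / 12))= -90112 / 418304817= -0.00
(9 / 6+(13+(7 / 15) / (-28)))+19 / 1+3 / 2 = 2099 / 60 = 34.98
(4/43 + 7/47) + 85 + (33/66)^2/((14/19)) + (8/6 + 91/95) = 2834340683/32255160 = 87.87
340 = 340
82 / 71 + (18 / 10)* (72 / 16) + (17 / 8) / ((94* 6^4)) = 3202028051 / 345980160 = 9.25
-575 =-575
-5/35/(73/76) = -76/511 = -0.15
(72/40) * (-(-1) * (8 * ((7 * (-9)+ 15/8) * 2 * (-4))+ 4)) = 35244/5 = 7048.80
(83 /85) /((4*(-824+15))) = -83 /275060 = -0.00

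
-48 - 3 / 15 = -241 / 5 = -48.20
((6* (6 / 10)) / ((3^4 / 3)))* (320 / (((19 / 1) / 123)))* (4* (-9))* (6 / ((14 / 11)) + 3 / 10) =-33156864 / 665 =-49859.95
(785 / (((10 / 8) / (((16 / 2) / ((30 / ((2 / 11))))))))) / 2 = 2512 / 165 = 15.22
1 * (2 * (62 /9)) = 124 /9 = 13.78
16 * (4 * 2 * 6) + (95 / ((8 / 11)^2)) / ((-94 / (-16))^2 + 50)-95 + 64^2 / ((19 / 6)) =202314872 / 102771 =1968.60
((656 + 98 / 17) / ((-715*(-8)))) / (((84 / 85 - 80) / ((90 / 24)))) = -84375 / 15366208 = -0.01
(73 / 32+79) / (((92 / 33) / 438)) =18797427 / 1472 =12769.99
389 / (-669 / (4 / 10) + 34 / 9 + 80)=-7002 / 28597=-0.24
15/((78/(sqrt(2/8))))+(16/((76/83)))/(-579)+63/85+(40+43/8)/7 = 4962127769/680741880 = 7.29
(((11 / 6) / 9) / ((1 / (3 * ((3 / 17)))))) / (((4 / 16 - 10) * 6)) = -11 / 5967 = -0.00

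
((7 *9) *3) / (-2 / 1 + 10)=189 / 8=23.62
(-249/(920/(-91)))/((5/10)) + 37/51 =1172629/23460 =49.98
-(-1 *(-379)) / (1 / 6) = -2274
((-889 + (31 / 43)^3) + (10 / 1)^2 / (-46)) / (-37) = 1628969786 / 67660457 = 24.08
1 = 1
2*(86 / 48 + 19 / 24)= 31 / 6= 5.17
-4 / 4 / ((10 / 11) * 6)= -0.18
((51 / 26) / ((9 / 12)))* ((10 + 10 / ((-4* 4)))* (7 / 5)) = 1785 / 52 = 34.33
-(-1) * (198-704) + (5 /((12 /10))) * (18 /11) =-5491 /11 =-499.18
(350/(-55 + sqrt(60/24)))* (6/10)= -3.93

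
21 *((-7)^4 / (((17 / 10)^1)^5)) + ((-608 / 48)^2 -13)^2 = 2908677467153 / 115008417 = 25291.00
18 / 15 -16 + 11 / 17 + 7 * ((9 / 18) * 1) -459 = -79841 / 170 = -469.65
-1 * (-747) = 747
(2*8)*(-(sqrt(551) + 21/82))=-379.67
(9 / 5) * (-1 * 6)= -54 / 5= -10.80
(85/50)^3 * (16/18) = 4913/1125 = 4.37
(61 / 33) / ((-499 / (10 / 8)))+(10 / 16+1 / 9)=289087 / 395208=0.73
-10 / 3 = -3.33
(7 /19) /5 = 7 /95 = 0.07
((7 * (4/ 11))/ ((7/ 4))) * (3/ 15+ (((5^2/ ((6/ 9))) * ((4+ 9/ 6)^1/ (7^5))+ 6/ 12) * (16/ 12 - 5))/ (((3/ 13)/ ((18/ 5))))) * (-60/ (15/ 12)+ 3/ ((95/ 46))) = 15729980208/ 7983325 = 1970.35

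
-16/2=-8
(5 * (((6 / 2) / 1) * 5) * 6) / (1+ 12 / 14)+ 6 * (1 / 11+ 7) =40734 / 143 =284.85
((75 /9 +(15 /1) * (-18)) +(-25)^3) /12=-11915 /9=-1323.89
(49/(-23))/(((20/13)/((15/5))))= -1911/460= -4.15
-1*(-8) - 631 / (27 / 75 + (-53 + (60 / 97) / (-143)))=364860913 / 18255736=19.99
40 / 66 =0.61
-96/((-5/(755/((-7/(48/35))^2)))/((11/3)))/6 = 20410368/60025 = 340.03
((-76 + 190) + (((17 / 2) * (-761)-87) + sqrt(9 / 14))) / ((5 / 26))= -167479 / 5 + 39 * sqrt(14) / 35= -33491.63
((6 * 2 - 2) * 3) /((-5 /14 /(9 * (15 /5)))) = -2268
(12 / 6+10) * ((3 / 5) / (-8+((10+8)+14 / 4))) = 8 / 15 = 0.53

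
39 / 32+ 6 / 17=855 / 544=1.57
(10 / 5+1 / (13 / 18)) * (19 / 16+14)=2673 / 52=51.40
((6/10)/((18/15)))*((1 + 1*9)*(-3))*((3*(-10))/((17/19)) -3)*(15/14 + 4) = 661365/238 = 2778.84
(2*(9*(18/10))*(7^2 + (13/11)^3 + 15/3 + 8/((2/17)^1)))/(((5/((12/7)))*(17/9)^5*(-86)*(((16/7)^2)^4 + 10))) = -3889640967680794158/4421314574695432167325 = -0.00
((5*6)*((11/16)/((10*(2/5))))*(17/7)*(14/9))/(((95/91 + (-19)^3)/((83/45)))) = -128401/24509088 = -0.01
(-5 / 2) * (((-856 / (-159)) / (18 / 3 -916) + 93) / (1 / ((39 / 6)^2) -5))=87459541 / 1872066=46.72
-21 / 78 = -7 / 26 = -0.27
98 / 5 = 19.60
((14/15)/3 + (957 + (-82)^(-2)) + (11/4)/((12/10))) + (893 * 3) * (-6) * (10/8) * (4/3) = -15631523093/605160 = -25830.40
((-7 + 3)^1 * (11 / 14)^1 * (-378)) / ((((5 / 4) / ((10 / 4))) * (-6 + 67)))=2376 / 61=38.95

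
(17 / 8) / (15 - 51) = -17 / 288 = -0.06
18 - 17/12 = 199/12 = 16.58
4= 4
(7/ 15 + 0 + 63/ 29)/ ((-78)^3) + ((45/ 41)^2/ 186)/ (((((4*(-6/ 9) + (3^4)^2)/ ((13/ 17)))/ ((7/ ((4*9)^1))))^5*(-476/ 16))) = -2179759051396944300664566397249352581/ 391958120688987264476826652277797800000000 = -0.00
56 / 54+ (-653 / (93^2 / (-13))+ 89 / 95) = 7284908 / 2464965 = 2.96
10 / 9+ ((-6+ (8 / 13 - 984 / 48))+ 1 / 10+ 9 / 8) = -110207 / 4680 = -23.55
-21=-21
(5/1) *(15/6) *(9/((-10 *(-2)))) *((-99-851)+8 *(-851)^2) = 130334805/4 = 32583701.25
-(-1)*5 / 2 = 5 / 2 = 2.50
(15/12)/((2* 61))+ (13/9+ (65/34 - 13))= -719279/74664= -9.63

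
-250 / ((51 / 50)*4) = -3125 / 51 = -61.27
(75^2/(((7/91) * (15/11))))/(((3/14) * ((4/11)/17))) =23398375/2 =11699187.50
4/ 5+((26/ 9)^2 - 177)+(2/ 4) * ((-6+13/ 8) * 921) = -14142871/ 6480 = -2182.54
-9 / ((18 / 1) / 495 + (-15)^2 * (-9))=0.00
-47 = -47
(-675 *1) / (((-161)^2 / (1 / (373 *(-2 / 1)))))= 675 / 19337066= 0.00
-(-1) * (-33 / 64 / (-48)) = 0.01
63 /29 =2.17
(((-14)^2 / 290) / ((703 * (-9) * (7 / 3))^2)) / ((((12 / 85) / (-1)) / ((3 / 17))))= -1 / 257977098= -0.00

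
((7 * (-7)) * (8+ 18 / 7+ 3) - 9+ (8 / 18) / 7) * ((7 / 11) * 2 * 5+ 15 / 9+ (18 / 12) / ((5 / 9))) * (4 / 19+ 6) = -8870282902 / 197505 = -44911.69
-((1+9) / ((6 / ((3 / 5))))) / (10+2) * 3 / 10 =-1 / 40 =-0.02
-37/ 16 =-2.31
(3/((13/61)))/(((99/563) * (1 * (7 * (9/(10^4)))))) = 343430000/27027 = 12706.92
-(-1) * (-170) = -170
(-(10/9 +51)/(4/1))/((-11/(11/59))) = 469/2124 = 0.22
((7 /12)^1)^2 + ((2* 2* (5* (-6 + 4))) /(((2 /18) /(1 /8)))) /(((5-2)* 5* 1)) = -383 /144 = -2.66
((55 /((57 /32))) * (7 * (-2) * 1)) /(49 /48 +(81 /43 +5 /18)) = -1453056 /10697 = -135.84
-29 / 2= -14.50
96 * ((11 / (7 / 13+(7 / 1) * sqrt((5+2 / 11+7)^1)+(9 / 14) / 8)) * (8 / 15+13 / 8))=-164449020736 / 69552849825+169111534592 * sqrt(1474) / 69552849825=90.98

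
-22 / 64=-11 / 32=-0.34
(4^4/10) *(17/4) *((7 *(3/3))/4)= 952/5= 190.40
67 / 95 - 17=-1548 / 95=-16.29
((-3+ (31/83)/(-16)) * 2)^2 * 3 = 48360675/440896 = 109.69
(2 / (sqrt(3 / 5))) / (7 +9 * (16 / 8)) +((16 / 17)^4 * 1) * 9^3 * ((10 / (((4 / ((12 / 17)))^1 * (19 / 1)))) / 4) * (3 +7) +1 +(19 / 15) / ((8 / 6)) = 2 * sqrt(15) / 75 +72715730037 / 539545660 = 134.88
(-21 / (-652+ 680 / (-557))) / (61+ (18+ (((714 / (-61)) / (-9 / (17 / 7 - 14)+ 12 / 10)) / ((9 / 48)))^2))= 344757857577 / 11531198316377116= 0.00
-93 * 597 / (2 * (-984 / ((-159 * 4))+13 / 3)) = -8827839 / 1870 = -4720.77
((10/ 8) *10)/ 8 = 25/ 16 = 1.56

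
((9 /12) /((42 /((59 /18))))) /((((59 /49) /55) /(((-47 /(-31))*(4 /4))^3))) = 39971855 /4289904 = 9.32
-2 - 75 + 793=716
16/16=1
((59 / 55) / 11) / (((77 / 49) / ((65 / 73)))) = 5369 / 97163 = 0.06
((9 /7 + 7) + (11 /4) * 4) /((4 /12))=57.86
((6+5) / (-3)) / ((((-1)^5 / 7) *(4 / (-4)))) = -77 / 3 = -25.67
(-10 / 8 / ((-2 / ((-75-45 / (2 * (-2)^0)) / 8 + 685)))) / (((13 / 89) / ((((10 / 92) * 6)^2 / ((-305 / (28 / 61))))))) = -1508983875 / 818858144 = -1.84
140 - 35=105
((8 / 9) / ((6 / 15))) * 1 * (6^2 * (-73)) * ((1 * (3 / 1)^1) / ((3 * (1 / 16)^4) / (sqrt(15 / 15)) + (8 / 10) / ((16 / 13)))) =-26951.95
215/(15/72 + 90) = 1032/433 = 2.38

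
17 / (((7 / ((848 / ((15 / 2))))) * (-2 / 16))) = -230656 / 105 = -2196.72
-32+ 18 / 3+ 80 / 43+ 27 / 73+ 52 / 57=-4089713 / 178923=-22.86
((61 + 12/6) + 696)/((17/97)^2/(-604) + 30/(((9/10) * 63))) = 815237197236/568248979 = 1434.65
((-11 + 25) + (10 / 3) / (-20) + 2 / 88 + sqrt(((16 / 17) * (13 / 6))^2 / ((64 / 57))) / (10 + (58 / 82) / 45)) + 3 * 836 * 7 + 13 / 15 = 7995 * sqrt(57) / 314143 + 3865559 / 220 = 17570.91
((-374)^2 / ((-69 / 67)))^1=-9371692 / 69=-135821.62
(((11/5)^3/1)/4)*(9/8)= 11979/4000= 2.99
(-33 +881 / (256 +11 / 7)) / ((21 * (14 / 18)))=-53332 / 29449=-1.81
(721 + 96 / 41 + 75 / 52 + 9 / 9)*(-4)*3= -4642113 / 533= -8709.41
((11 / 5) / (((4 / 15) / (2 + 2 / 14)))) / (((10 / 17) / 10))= 300.54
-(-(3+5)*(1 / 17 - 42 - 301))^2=-7526953.63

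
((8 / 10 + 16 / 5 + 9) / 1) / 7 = 13 / 7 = 1.86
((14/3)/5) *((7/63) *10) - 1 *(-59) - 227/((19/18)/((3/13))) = 69421/6669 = 10.41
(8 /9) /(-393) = -8 /3537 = -0.00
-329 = -329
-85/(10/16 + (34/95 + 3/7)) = -452200/7509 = -60.22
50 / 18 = 25 / 9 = 2.78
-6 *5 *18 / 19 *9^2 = -43740 / 19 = -2302.11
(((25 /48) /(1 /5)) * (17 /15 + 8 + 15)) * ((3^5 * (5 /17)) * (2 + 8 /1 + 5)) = 9163125 /136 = 67375.92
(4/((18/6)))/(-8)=-1/6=-0.17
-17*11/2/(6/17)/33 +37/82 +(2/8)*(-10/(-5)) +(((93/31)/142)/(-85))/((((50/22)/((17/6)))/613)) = -47593771/6549750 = -7.27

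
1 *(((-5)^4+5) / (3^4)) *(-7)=-490 / 9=-54.44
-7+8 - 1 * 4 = -3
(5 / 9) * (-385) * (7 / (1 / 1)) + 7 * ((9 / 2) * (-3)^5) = -164731 / 18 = -9151.72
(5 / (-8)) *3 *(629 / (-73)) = 9435 / 584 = 16.16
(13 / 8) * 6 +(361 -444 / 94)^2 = 1121666251 / 8836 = 126942.76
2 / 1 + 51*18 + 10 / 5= 922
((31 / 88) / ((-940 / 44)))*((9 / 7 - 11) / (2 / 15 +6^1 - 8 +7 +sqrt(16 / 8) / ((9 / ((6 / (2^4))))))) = 16368 / 524473 - 930*sqrt(2) / 3671311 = 0.03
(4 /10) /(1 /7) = 2.80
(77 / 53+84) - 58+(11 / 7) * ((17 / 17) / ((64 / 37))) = 673411 / 23744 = 28.36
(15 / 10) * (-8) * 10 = -120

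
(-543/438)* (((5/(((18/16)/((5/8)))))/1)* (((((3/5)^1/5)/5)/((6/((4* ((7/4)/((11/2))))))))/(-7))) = 181/72270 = 0.00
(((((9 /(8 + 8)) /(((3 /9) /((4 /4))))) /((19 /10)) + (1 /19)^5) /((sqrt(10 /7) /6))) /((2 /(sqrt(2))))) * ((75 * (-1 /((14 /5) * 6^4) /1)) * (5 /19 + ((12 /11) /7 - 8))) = 1626064726775 * sqrt(35) /19474736531712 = 0.49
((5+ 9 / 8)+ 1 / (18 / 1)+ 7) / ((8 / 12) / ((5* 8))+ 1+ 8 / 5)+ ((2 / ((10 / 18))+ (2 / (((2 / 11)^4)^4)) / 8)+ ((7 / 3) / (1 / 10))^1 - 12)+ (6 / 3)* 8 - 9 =108211613845362646387 / 617349120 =175284308893.75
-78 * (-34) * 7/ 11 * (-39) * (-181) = 11913025.09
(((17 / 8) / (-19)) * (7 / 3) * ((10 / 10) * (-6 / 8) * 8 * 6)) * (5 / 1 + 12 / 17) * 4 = 214.42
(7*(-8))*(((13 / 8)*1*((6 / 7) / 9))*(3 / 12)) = -13 / 6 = -2.17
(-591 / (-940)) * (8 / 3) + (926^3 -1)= 186595352519 / 235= 794022776.68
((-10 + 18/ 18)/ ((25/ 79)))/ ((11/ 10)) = -1422/ 55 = -25.85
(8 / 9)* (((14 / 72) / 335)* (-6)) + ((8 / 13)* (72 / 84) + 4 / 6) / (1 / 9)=8843462 / 823095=10.74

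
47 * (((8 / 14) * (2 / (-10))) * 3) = -564 / 35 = -16.11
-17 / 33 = -0.52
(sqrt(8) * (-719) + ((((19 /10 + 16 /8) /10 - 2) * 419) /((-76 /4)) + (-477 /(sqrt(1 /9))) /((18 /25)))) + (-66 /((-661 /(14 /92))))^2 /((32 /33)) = -1438 * sqrt(2) - 6857737945632877 /3513194376800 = -3985.63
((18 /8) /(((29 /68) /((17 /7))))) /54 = 289 /1218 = 0.24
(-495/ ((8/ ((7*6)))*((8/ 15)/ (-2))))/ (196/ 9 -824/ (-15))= 7016625/ 55232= 127.04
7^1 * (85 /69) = 595 /69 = 8.62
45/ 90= 1/ 2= 0.50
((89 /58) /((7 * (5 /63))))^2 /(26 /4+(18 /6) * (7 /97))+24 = 25.14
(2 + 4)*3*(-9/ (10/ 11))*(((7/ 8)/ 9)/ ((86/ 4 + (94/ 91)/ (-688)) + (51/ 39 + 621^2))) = -301301/ 6707122105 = -0.00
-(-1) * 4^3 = 64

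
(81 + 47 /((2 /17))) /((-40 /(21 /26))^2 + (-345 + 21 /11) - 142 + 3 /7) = 4661811 /19093006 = 0.24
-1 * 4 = -4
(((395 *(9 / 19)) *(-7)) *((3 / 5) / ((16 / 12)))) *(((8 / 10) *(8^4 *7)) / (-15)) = 428101632 / 475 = 901266.59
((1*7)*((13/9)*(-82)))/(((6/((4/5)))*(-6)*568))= 3731/115020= 0.03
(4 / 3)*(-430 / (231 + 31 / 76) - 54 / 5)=-103544 / 6135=-16.88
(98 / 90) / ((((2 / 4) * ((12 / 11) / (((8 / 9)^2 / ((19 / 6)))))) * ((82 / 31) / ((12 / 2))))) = 1069376 / 946485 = 1.13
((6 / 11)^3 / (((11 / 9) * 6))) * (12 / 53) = 3888 / 775973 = 0.01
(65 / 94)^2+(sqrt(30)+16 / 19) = 221651 / 167884+sqrt(30) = 6.80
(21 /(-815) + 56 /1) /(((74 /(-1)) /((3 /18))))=-45619 /361860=-0.13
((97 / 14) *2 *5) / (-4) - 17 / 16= -2059 / 112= -18.38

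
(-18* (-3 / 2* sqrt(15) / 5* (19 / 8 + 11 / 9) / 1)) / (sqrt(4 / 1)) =777* sqrt(15) / 80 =37.62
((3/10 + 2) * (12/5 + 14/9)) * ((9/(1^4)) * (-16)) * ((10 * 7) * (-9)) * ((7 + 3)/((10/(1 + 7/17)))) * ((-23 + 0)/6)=-379661184/85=-4466602.16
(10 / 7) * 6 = 60 / 7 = 8.57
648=648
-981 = -981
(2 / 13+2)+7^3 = 4487 / 13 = 345.15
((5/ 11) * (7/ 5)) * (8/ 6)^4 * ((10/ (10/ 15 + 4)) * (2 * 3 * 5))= 12800/ 99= 129.29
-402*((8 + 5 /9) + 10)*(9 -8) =-22378 /3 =-7459.33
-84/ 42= -2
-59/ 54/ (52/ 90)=-295/ 156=-1.89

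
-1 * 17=-17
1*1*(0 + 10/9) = 10/9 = 1.11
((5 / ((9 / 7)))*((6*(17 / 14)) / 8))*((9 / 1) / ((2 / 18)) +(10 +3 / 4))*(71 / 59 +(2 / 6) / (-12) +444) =29496525835 / 203904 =144658.89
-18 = -18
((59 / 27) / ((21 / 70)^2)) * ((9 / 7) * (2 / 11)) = 11800 / 2079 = 5.68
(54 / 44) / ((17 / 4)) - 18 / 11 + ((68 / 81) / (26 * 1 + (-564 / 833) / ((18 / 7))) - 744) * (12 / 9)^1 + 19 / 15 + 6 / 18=-172520113168 / 173963295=-991.70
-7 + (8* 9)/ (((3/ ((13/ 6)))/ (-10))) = -527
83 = 83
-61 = -61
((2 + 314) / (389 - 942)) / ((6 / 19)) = -38 / 21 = -1.81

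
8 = 8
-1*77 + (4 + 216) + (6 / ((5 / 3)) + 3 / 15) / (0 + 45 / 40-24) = 130693 / 915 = 142.83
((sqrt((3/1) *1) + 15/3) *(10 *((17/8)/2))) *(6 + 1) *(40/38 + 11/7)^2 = 10353085 *sqrt(3)/20216 + 51765425/20216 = 3447.64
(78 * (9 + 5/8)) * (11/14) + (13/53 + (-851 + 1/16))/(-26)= 13726951/22048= 622.59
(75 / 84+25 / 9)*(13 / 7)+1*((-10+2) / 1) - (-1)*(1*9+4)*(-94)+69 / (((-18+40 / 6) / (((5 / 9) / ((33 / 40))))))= -404841365 / 329868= -1227.28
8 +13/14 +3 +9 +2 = 22.93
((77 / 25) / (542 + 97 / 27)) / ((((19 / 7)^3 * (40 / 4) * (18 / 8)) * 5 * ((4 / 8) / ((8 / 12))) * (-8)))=-26411 / 63149955625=-0.00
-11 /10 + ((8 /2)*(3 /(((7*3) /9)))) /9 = -37 /70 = -0.53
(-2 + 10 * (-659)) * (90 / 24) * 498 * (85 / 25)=-41855904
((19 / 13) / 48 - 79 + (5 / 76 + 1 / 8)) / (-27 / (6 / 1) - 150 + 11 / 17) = 0.51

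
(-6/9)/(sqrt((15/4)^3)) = -16*sqrt(15)/675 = -0.09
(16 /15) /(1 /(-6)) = -32 /5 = -6.40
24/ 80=3/ 10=0.30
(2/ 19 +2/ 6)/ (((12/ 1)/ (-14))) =-175/ 342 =-0.51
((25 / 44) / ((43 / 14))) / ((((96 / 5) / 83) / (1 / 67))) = 72625 / 6084672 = 0.01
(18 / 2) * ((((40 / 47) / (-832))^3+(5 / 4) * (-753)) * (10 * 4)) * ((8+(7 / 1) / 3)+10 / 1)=-100581862888655175 / 14598344384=-6889950.00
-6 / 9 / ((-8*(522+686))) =1 / 14496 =0.00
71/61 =1.16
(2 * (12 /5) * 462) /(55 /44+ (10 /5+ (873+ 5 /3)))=19008 /7525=2.53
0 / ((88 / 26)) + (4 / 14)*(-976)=-1952 / 7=-278.86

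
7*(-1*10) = -70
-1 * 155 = -155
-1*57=-57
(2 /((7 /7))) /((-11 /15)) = -30 /11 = -2.73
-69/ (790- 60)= -69/ 730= -0.09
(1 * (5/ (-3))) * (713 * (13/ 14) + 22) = -47885/ 42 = -1140.12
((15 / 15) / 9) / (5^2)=1 / 225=0.00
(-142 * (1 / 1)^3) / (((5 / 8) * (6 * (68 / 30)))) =-284 / 17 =-16.71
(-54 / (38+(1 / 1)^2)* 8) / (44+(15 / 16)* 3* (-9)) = -0.59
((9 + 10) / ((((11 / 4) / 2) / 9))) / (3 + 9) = 114 / 11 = 10.36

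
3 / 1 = 3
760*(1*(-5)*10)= -38000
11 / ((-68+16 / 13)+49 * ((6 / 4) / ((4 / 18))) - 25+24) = 572 / 13675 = 0.04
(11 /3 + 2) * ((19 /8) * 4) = 323 /6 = 53.83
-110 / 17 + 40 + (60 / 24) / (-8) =9035 / 272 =33.22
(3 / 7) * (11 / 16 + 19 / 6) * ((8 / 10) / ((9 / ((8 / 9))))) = 74 / 567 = 0.13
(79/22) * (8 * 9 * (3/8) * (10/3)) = 3555/11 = 323.18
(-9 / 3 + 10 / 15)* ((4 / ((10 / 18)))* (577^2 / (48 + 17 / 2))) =-55932072 / 565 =-98994.82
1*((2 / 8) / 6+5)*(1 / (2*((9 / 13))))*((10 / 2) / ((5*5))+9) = 36179 / 1080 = 33.50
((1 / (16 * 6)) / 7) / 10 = 1 / 6720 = 0.00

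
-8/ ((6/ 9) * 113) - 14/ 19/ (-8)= -121/ 8588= -0.01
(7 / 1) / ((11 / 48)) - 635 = -604.45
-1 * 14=-14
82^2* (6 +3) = 60516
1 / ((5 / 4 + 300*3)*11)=0.00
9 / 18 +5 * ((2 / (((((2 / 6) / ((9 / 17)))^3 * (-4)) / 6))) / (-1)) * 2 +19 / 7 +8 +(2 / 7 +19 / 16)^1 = 10445179 / 78608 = 132.88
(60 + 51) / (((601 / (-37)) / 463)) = -1901541 / 601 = -3163.96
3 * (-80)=-240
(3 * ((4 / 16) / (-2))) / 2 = -3 / 16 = -0.19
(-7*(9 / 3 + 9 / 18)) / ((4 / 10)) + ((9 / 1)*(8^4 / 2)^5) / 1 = 1297036692682702603 / 4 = 324259173170675650.75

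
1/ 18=0.06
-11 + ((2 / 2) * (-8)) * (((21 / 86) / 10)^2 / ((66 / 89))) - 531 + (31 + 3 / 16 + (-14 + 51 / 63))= -524.01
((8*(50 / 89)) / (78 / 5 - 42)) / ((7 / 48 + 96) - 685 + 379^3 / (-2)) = 8000 / 1279148478179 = 0.00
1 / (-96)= -1 / 96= -0.01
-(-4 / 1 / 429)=4 / 429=0.01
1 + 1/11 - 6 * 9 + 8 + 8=-36.91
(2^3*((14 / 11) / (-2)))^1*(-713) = 39928 / 11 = 3629.82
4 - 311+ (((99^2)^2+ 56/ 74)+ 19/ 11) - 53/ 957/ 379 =1289116815465976/ 13420011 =96059296.48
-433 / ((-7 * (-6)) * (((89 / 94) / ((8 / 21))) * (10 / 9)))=-81404 / 21805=-3.73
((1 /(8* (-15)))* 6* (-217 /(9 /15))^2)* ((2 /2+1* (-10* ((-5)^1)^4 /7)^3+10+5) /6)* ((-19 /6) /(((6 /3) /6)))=-7370640826173.29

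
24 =24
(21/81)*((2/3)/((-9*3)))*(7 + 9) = -224/2187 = -0.10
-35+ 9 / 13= -34.31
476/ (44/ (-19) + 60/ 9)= 6783/ 62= 109.40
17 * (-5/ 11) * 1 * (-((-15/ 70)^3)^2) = 61965/ 82824896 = 0.00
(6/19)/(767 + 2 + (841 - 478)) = 3/10754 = 0.00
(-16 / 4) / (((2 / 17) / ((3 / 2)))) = -51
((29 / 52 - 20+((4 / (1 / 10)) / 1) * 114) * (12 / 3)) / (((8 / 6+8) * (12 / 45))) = 10624905 / 1456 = 7297.32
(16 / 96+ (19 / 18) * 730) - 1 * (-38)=14557 / 18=808.72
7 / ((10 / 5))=7 / 2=3.50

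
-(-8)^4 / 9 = -4096 / 9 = -455.11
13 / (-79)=-13 / 79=-0.16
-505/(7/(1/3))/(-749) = 505/15729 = 0.03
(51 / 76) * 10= 6.71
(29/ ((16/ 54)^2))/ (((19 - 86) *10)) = -21141/ 42880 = -0.49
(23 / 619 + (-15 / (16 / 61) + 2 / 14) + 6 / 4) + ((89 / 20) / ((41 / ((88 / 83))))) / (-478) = -15649193800567 / 281928204880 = -55.51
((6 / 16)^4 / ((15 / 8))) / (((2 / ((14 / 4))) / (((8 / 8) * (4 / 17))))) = 189 / 43520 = 0.00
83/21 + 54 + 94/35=6367/105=60.64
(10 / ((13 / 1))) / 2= 5 / 13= 0.38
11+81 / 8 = 169 / 8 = 21.12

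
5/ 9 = 0.56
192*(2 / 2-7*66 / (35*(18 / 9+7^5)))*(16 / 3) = 1023.20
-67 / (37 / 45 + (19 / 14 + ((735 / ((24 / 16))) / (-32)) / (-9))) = -337680 / 19559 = -17.26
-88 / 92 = -22 / 23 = -0.96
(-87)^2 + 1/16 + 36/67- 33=8079235/1072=7536.60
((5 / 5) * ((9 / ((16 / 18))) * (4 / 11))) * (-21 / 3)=-567 / 22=-25.77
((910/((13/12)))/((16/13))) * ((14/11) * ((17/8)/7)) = 23205/88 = 263.69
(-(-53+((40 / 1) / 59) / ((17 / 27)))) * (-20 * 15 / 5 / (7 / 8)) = -24997920 / 7021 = -3560.45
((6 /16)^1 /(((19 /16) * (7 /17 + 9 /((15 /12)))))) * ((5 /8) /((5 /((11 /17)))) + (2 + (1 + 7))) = 20565 /49172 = 0.42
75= 75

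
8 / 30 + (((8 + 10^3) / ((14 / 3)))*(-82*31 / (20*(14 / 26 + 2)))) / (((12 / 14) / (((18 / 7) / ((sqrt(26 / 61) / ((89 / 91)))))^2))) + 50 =-1790302038418 / 9564555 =-187180.90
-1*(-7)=7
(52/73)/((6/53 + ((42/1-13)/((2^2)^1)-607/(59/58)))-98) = -650416/627607061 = -0.00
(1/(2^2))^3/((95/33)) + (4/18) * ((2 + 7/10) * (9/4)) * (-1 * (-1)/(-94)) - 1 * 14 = -14.01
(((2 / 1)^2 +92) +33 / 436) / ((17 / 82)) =1717449 / 3706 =463.42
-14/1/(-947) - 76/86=-35384/40721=-0.87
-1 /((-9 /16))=1.78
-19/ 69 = -0.28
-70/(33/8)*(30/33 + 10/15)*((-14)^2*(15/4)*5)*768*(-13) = 118716416000/121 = 981127404.96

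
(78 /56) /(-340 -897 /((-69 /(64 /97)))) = -1261 /300048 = -0.00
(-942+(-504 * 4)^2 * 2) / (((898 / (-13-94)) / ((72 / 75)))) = -2087159976 / 2245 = -929692.64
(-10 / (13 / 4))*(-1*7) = 280 / 13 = 21.54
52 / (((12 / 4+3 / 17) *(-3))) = -442 / 81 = -5.46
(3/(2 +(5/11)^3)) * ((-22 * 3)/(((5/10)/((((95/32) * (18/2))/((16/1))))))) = -37554165/118912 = -315.81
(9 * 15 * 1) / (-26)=-135 / 26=-5.19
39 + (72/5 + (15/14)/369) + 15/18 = 54.24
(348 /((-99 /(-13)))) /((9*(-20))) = -377 /1485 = -0.25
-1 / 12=-0.08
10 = 10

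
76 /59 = 1.29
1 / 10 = 0.10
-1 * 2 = -2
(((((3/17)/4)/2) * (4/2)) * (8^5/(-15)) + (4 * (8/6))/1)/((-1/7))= 162512/255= 637.30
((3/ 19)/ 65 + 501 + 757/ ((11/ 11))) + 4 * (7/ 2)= 1570923/ 1235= 1272.00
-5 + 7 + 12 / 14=20 / 7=2.86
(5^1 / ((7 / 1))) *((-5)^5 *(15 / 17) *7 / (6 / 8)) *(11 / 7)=-3437500 / 119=-28886.55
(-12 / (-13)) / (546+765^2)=4 / 2538341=0.00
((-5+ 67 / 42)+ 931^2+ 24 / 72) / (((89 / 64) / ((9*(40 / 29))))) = 139790718720 / 18067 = 7737350.90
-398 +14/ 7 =-396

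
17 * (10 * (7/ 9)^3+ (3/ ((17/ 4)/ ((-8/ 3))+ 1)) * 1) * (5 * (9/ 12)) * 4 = -88.63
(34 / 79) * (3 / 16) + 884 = 558739 / 632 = 884.08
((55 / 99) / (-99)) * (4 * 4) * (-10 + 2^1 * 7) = -320 / 891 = -0.36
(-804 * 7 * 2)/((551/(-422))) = 4750032/551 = 8620.75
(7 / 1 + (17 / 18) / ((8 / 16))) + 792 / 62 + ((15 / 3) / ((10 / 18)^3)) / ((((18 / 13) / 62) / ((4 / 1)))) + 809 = 42223463 / 6975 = 6053.54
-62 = -62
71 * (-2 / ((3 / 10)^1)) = -1420 / 3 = -473.33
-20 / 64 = -5 / 16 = -0.31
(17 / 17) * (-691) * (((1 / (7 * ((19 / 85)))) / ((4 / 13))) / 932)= -763555 / 495824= -1.54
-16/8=-2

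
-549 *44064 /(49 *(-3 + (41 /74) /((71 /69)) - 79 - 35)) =42366742848 /9994187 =4239.14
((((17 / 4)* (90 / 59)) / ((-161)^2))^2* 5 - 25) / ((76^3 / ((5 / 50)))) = -46777554953195 / 8213689688013383168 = -0.00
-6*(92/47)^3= -4672128/103823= -45.00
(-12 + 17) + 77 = 82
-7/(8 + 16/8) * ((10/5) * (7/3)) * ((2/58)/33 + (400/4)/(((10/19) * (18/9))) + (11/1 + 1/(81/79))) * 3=-135443938/129195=-1048.37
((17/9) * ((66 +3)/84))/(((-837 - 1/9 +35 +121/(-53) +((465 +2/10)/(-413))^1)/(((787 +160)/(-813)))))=5789280895/2580272544984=0.00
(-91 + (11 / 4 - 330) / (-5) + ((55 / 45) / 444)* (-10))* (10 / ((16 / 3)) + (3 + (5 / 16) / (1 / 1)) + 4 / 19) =-279538333 / 2024640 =-138.07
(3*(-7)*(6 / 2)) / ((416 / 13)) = -63 / 32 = -1.97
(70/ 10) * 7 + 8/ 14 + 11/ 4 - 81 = -803/ 28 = -28.68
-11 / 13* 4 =-44 / 13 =-3.38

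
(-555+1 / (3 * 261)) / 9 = -434564 / 7047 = -61.67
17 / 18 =0.94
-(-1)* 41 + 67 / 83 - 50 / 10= 3055 / 83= 36.81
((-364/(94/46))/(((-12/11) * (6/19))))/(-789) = -437437/667494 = -0.66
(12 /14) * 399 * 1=342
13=13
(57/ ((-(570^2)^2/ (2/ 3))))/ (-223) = 1/ 619470585000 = 0.00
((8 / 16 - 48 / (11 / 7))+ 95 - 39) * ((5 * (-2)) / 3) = -2855 / 33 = -86.52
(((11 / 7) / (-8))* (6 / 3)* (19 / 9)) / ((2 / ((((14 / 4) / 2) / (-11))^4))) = -6517 / 24532992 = -0.00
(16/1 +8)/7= 24/7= 3.43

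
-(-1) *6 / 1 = 6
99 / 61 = 1.62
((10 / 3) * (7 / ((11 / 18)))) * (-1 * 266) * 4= -446880 / 11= -40625.45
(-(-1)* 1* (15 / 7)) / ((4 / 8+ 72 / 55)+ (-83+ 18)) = -550 / 16219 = -0.03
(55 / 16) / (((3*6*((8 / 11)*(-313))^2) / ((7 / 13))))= 46585 / 23474939904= 0.00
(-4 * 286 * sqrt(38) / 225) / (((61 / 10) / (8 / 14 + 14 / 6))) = -2288 * sqrt(38) / 945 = -14.93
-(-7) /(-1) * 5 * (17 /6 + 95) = -20545 /6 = -3424.17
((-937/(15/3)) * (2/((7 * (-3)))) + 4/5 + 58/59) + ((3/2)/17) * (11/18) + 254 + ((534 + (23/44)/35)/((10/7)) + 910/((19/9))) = 949589398841/880433400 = 1078.55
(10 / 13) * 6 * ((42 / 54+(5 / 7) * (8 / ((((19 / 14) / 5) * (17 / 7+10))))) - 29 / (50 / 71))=-1476574 / 8265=-178.65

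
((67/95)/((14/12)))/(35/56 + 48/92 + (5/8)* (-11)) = -36984/350455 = -0.11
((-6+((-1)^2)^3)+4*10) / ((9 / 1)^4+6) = 35 / 6567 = 0.01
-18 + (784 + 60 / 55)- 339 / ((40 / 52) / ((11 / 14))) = 420.83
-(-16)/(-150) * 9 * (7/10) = -84/125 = -0.67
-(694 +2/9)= -694.22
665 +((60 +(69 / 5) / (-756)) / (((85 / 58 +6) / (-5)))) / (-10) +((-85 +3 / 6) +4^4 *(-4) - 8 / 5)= -48129185 / 109116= -441.08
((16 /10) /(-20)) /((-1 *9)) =2 /225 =0.01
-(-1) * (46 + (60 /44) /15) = 507 /11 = 46.09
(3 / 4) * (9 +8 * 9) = 243 / 4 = 60.75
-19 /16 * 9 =-171 /16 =-10.69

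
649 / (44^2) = 59 / 176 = 0.34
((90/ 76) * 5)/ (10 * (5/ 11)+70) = 495/ 6232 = 0.08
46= 46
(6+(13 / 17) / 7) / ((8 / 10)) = 3635 / 476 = 7.64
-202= -202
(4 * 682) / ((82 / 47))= 64108 / 41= 1563.61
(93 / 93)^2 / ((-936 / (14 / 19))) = -7 / 8892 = -0.00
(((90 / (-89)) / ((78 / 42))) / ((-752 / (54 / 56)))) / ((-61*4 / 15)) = -0.00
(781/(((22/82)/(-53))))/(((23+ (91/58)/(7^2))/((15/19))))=-313194490/59223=-5288.39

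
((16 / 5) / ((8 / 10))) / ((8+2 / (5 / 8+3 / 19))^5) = 23863536599 / 781426627026944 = 0.00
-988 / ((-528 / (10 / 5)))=247 / 66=3.74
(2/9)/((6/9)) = 1/3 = 0.33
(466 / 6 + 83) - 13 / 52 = 1925 / 12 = 160.42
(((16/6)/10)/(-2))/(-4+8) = -1/30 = -0.03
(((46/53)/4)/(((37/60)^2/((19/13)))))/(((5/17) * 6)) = 445740/943241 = 0.47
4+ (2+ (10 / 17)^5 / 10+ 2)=11368856 / 1419857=8.01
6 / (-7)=-6 / 7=-0.86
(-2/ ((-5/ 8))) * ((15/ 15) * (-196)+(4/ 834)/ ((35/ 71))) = -45767648/ 72975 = -627.17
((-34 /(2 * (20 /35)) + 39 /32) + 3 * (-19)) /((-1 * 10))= 2737 /320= 8.55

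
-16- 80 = -96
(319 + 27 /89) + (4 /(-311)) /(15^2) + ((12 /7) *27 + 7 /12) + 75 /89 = 63999241657 /174377700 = 367.02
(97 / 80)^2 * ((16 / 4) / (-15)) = -9409 / 24000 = -0.39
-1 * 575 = -575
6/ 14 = 3/ 7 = 0.43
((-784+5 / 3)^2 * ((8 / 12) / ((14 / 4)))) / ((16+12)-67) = -22033636 / 7371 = -2989.23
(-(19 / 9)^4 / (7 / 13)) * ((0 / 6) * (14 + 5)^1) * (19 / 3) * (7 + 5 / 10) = 0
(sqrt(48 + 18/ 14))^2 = 345/ 7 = 49.29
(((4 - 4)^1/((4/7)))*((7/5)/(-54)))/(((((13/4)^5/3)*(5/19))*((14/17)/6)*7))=0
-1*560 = -560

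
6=6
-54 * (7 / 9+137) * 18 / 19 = -7048.42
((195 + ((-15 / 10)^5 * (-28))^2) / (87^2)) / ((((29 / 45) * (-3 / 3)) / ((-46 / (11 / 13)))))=394935645 / 780448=506.04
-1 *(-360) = 360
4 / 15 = 0.27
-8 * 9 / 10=-7.20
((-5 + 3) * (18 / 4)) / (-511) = 0.02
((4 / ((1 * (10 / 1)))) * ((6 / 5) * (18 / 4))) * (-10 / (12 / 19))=-171 / 5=-34.20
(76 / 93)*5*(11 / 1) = 44.95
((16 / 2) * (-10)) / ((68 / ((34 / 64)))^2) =-5 / 1024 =-0.00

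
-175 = -175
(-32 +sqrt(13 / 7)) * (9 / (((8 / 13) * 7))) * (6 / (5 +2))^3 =-101088 / 2401 +3159 * sqrt(91) / 16807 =-40.31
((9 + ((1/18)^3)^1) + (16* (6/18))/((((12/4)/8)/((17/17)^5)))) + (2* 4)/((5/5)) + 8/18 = 31.67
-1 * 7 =-7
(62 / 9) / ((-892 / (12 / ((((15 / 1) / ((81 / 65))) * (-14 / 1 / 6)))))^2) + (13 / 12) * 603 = 672530428775253 / 1029514622500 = 653.25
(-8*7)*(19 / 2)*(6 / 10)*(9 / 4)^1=-3591 / 5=-718.20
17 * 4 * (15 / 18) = 170 / 3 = 56.67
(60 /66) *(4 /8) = 5 /11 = 0.45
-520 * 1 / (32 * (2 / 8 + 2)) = -65 / 9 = -7.22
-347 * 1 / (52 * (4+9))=-347 / 676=-0.51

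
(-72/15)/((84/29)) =-58/35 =-1.66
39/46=0.85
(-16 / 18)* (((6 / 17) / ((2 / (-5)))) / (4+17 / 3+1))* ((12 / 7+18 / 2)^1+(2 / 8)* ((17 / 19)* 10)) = 17225 / 18088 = 0.95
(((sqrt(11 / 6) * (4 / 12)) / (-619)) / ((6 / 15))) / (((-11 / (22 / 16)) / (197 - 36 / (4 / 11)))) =245 * sqrt(66) / 89136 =0.02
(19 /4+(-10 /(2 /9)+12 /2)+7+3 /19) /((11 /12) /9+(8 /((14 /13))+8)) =-1.74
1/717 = 0.00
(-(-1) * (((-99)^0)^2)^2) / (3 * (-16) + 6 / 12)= -2 / 95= -0.02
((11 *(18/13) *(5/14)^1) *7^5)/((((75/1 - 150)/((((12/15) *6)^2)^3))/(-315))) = 953924712136704/203125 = 4696244736.67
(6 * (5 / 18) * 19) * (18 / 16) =285 / 8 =35.62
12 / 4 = 3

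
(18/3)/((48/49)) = 49/8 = 6.12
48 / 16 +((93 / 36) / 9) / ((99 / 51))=11219 / 3564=3.15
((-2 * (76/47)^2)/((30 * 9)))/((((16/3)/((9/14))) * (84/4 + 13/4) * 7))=-0.00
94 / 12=47 / 6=7.83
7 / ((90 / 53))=371 / 90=4.12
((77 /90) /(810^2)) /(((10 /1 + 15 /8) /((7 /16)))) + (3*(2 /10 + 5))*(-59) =-10326252923461 /11219310000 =-920.40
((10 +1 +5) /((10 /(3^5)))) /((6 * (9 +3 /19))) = 1026 /145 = 7.08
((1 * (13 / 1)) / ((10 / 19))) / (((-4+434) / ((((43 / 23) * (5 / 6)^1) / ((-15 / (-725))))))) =7163 / 1656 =4.33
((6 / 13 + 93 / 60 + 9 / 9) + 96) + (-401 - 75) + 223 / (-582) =-28551937 / 75660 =-377.37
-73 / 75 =-0.97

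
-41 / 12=-3.42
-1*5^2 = -25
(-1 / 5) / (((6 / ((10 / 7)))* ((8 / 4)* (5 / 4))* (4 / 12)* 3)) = -0.02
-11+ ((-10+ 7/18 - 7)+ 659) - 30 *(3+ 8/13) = 522.93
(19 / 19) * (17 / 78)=17 / 78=0.22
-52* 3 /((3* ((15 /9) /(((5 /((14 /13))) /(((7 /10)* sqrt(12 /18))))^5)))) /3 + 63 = 63- 84846251953125* sqrt(6) /564950498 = -367809.98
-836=-836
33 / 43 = 0.77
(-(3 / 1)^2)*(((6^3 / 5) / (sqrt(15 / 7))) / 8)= -81*sqrt(105) / 25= -33.20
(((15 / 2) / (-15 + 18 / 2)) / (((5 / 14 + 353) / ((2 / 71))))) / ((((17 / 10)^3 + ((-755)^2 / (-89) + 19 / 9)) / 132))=1233540000 / 599982889675273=0.00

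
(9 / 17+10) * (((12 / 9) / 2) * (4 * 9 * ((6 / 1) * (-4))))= -103104 / 17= -6064.94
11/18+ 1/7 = 95/126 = 0.75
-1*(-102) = 102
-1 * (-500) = 500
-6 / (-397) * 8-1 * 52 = -51.88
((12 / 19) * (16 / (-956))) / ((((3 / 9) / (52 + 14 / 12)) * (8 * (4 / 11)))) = -10527 / 18164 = -0.58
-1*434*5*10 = -21700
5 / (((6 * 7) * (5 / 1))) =1 / 42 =0.02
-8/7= -1.14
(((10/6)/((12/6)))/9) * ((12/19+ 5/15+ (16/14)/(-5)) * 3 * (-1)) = -1469/7182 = -0.20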